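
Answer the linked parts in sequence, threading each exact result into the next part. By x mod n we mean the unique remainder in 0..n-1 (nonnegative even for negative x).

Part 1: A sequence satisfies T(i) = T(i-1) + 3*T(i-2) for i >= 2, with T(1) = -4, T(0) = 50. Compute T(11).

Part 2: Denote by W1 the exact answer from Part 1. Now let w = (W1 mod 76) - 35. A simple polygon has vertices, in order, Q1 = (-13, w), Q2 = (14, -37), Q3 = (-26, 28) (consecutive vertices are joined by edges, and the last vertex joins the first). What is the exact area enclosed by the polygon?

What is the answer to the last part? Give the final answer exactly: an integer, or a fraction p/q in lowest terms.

795/2

Part 1: T(2) = 1*(-4) + 3*(50) = 146; iterating: T(2)=146, T(3)=134, T(4)=572, T(5)=974, T(6)=2690, T(7)=5612, T(8)=13682, T(9)=30518, T(10)=71564, T(11)=163118; answer 163118
Part 2: W1 = 163118; w = -13; cross terms: (-13*-37 - 14*-13)=663, (14*28 - -26*-37)=-570, (-26*-13 - -13*28)=702; twice the area = |795| = 795; area = 795/2; answer 795/2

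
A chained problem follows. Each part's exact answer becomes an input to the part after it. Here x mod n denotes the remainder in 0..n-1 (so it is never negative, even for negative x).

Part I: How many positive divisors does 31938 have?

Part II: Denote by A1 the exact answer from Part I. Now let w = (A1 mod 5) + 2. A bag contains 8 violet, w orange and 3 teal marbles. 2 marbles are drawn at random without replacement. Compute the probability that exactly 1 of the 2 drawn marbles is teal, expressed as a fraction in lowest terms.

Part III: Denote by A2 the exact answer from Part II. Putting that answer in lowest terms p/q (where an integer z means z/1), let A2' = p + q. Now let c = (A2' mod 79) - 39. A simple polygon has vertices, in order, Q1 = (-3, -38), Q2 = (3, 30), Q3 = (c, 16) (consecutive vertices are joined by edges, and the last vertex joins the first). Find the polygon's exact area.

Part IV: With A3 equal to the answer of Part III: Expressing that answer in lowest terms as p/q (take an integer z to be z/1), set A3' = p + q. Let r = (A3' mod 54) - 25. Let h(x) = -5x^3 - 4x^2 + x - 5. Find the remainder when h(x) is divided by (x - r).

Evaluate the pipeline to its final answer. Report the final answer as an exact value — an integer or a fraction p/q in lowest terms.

Part I: 31938 = 2 * 3 * 5323; number of divisors = (1+1) * (1+1) * (1+1) = 8; answer 8
Part II: A1 = 8; w = 5; total draws C(16,2) = 120; favorable C(3,1)*C(13,1) = 39; P = 13/40; answer 13/40
Part III: A2 = 13/40; threaded value p + q = 53; c = 14; cross terms: (-3*30 - 3*-38)=24, (3*16 - 14*30)=-372, (14*-38 - -3*16)=-484; twice the area = |-832| = 832; area = 416; answer 416
Part IV: A3 = 416; threaded value p + q = 417; r = 14; remainder = value at the root: -5*(14)^3 - 4*(14)^2 + 1*(14)^1 - 5 = (-13720) + (-784) + (14) + (-5) = -14495; answer -14495

-14495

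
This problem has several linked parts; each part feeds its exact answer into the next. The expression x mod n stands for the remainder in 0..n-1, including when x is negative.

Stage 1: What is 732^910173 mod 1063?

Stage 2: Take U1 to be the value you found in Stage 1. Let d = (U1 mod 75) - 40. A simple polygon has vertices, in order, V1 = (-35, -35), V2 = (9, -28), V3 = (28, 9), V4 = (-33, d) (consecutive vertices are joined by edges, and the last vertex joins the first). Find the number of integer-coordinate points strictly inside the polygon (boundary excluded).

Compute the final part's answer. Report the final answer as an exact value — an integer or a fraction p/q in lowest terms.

Stage 1: squarings mod 1063: 732^1=732, 732^2=72, 732^4=932, 732^8=153, 732^16=23, 732^32=529, 732^64=272, 732^128=637, 732^256=766, 732^512=1043, 732^1024=400, 732^2048=550, 732^4096=608, 732^8192=803, 732^16384=631, 732^32768=599, 732^65536=570, 732^131072=685, 732^262144=442, 732^524288=835; 732^910173 = 732^1 * 732^4 * 732^8 * 732^16 * 732^64 * 732^256 * 732^512 * 732^8192 * 732^16384 * 732^32768 * 732^65536 * 732^262144 * 732^524288 = 629 (mod 1063); answer 629
Stage 2: U1 = 629; d = -11; cross terms: (-35*-28 - 9*-35)=1295, (9*9 - 28*-28)=865, (28*-11 - -33*9)=-11, (-33*-35 - -35*-11)=770; twice the area = |2919| = 2919; area = 2919/2; boundary points = 1 + 1 + 1 + 2 = 5; strictly interior points = area - boundary/2 + 1 = 1458; answer 1458

1458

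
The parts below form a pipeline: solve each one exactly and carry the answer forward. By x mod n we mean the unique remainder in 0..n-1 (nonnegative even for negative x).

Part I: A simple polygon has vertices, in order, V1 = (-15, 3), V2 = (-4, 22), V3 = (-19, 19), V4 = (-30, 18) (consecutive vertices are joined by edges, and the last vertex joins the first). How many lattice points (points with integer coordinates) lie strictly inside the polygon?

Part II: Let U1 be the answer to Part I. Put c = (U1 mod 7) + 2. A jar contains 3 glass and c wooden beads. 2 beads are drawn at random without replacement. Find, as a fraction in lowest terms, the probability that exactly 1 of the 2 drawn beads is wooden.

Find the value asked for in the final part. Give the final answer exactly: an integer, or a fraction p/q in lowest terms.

1/2

Part I: cross terms: (-15*22 - -4*3)=-318, (-4*19 - -19*22)=342, (-19*18 - -30*19)=228, (-30*3 - -15*18)=180; twice the area = |432| = 432; area = 216; boundary points = 1 + 3 + 1 + 15 = 20; strictly interior points = area - boundary/2 + 1 = 207; answer 207
Part II: U1 = 207; c = 6; total draws C(9,2) = 36; favorable C(6,1)*C(3,1) = 18; P = 1/2; answer 1/2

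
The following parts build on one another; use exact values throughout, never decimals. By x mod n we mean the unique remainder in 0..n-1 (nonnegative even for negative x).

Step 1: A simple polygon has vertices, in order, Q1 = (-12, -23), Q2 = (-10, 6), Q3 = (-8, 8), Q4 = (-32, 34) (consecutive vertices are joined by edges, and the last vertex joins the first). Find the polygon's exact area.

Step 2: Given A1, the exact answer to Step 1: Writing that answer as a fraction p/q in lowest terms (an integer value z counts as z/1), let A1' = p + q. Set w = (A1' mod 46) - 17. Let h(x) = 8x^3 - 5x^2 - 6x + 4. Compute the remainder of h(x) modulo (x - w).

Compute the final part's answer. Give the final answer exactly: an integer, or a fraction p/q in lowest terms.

Step 1: cross terms: (-12*6 - -10*-23)=-302, (-10*8 - -8*6)=-32, (-8*34 - -32*8)=-16, (-32*-23 - -12*34)=1144; twice the area = |794| = 794; area = 397; answer 397
Step 2: A1 = 397; threaded value p + q = 398; w = 13; remainder = value at the root: 8*(13)^3 - 5*(13)^2 - 6*(13)^1 + 4 = (17576) + (-845) + (-78) + (4) = 16657; answer 16657

16657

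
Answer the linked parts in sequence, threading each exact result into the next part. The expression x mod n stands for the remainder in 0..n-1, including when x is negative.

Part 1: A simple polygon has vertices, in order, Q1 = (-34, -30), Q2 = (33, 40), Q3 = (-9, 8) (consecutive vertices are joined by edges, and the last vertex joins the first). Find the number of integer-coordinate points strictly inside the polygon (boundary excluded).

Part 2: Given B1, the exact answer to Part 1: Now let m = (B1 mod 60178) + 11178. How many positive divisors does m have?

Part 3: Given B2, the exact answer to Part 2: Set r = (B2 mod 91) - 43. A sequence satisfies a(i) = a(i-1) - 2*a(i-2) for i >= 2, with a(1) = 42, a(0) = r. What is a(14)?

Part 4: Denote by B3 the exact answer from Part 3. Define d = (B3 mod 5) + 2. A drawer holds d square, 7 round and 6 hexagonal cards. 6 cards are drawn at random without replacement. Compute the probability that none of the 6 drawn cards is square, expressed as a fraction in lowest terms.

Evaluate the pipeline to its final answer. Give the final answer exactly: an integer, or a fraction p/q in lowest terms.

143/2261

Part 1: cross terms: (-34*40 - 33*-30)=-370, (33*8 - -9*40)=624, (-9*-30 - -34*8)=542; twice the area = |796| = 796; area = 398; boundary points = 1 + 2 + 1 = 4; strictly interior points = area - boundary/2 + 1 = 397; answer 397
Part 2: B1 = 397; m = 11575; 11575 = 5^2 * 463; number of divisors = (2+1) * (1+1) = 6; answer 6
Part 3: B2 = 6; r = -37; a(2) = 1*(42) - 2*(-37) = 116; iterating: a(2)=116, a(3)=32, a(4)=-200, a(5)=-264, a(6)=136, a(7)=664, a(8)=392, a(9)=-936, a(10)=-1720, a(11)=152, a(12)=3592, a(13)=3288, a(14)=-3896; answer -3896
Part 4: B3 = -3896; d = 6; total draws C(19,6) = 27132; favorable C(13,6) = 1716; P = 143/2261; answer 143/2261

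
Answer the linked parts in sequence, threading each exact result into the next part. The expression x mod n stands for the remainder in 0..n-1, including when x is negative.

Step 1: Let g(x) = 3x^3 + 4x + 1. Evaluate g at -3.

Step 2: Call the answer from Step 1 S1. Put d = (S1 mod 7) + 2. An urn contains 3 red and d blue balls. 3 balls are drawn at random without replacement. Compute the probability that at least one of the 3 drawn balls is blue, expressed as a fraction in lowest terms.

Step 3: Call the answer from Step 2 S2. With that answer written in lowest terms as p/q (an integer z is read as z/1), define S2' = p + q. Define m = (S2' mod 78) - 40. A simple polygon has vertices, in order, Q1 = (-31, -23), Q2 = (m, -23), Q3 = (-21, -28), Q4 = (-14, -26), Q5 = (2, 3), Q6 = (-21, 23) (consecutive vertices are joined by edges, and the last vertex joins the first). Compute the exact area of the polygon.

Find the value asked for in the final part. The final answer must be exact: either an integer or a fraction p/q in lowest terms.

Step 1: 3*(-3)^3 + 4*(-3)^1 + 1 = (-81) + (-12) + (1) = -92; answer -92
Step 2: S1 = -92; d = 8; total draws C(11,3) = 165; complement C(3,3) = 1; favorable 165 - 1 = 164; P = 164/165; answer 164/165
Step 3: S2 = 164/165; threaded value p + q = 329; m = -23; cross terms: (-31*-23 - -23*-23)=184, (-23*-28 - -21*-23)=161, (-21*-26 - -14*-28)=154, (-14*3 - 2*-26)=10, (2*23 - -21*3)=109, (-21*-23 - -31*23)=1196; twice the area = |1814| = 1814; area = 907; answer 907

907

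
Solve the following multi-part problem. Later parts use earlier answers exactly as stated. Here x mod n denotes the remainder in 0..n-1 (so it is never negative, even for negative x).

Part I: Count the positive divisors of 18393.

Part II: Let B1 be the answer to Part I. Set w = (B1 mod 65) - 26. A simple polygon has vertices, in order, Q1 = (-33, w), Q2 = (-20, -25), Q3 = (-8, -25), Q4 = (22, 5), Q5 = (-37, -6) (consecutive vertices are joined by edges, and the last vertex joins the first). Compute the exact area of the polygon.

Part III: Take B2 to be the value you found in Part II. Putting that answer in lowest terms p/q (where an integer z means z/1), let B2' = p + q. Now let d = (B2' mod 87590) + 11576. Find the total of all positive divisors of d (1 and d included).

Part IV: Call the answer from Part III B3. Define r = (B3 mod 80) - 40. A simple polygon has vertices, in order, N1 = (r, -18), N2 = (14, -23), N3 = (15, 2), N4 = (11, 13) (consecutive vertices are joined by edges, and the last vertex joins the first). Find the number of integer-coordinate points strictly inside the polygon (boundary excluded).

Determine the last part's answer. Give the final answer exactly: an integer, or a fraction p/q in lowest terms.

129

Part I: 18393 = 3 * 6131; number of divisors = (1+1) * (1+1) = 4; answer 4
Part II: B1 = 4; w = -22; cross terms: (-33*-25 - -20*-22)=385, (-20*-25 - -8*-25)=300, (-8*5 - 22*-25)=510, (22*-6 - -37*5)=53, (-37*-22 - -33*-6)=616; twice the area = |1864| = 1864; area = 932; answer 932
Part III: B2 = 932; threaded value p + q = 933; d = 12509; 12509 = 7 * 1787; sigma = (1 + 7) * (1 + 1787) = 8 * 1788 = 14304; answer 14304
Part IV: B3 = 14304; r = 24; cross terms: (24*-23 - 14*-18)=-300, (14*2 - 15*-23)=373, (15*13 - 11*2)=173, (11*-18 - 24*13)=-510; twice the area = |-264| = 264; area = 132; boundary points = 5 + 1 + 1 + 1 = 8; strictly interior points = area - boundary/2 + 1 = 129; answer 129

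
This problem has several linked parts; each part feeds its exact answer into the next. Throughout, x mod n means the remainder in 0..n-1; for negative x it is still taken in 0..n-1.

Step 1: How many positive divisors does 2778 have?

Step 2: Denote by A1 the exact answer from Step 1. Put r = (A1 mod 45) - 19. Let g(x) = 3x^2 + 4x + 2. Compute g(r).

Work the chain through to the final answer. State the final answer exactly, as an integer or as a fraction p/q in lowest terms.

Step 1: 2778 = 2 * 3 * 463; number of divisors = (1+1) * (1+1) * (1+1) = 8; answer 8
Step 2: A1 = 8; r = -11; 3*(-11)^2 + 4*(-11)^1 + 2 = (363) + (-44) + (2) = 321; answer 321

321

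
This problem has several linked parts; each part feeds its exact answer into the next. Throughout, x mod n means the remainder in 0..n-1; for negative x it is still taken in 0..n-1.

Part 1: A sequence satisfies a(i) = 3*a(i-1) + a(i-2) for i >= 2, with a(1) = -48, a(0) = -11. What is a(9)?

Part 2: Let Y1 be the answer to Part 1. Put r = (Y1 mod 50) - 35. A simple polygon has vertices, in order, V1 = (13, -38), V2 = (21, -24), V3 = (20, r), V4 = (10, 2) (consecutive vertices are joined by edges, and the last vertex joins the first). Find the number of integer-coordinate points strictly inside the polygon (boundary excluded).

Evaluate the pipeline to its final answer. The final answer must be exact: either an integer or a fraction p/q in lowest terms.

Part 1: a(2) = 3*(-48) + 1*(-11) = -155; iterating: a(2)=-155, a(3)=-513, a(4)=-1694, a(5)=-5595, a(6)=-18479, a(7)=-61032, a(8)=-201575, a(9)=-665757; answer -665757
Part 2: Y1 = -665757; r = 8; cross terms: (13*-24 - 21*-38)=486, (21*8 - 20*-24)=648, (20*2 - 10*8)=-40, (10*-38 - 13*2)=-406; twice the area = |688| = 688; area = 344; boundary points = 2 + 1 + 2 + 1 = 6; strictly interior points = area - boundary/2 + 1 = 342; answer 342

342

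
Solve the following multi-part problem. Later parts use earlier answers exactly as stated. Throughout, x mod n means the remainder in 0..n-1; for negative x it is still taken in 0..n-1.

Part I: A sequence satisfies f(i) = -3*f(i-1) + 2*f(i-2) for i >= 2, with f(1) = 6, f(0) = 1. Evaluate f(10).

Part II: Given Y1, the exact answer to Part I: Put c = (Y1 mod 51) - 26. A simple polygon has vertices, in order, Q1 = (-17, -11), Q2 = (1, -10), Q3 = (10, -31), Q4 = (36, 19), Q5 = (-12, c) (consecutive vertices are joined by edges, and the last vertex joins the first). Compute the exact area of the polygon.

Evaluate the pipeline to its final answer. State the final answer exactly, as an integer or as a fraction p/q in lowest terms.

Part I: f(2) = -3*(6) + 2*(1) = -16; iterating: f(2)=-16, f(3)=60, f(4)=-212, f(5)=756, f(6)=-2692, f(7)=9588, f(8)=-34148, f(9)=121620, f(10)=-433156; answer -433156
Part II: Y1 = -433156; c = 12; cross terms: (-17*-10 - 1*-11)=181, (1*-31 - 10*-10)=69, (10*19 - 36*-31)=1306, (36*12 - -12*19)=660, (-12*-11 - -17*12)=336; twice the area = |2552| = 2552; area = 1276; answer 1276

1276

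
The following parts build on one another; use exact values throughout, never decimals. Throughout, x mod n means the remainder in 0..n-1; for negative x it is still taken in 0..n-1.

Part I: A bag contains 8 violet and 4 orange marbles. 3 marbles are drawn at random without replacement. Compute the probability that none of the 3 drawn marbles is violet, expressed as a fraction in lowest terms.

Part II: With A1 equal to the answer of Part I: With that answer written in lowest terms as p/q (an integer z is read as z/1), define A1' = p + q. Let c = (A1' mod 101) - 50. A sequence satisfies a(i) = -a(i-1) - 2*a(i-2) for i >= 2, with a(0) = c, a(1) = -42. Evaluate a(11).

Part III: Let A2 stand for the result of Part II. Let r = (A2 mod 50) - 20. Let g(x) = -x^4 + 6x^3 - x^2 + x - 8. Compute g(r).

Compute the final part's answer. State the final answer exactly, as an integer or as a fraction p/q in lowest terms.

Part I: total draws C(12,3) = 220; favorable C(4,3) = 4; P = 1/55; answer 1/55
Part II: A1 = 1/55; threaded value p + q = 56; c = 6; a(2) = -1*(-42) - 2*(6) = 30; iterating: a(2)=30, a(3)=54, a(4)=-114, a(5)=6, a(6)=222, a(7)=-234, a(8)=-210, a(9)=678, a(10)=-258, a(11)=-1098; answer -1098
Part III: A2 = -1098; r = -18; -1*(-18)^4 + 6*(-18)^3 - 1*(-18)^2 + 1*(-18)^1 - 8 = (-104976) + (-34992) + (-324) + (-18) + (-8) = -140318; answer -140318

-140318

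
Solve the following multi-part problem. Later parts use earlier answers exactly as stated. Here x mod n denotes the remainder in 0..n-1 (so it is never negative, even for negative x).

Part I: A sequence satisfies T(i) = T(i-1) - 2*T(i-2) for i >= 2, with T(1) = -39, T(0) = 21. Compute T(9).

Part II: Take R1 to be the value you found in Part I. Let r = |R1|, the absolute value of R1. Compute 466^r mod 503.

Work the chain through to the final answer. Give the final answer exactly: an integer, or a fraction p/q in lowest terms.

Part I: T(2) = 1*(-39) - 2*(21) = -81; iterating: T(2)=-81, T(3)=-3, T(4)=159, T(5)=165, T(6)=-153, T(7)=-483, T(8)=-177, T(9)=789; answer 789
Part II: R1 = 789; r = 789; squarings mod 503: 466^1=466, 466^2=363, 466^4=486, 466^8=289, 466^16=23, 466^32=26, 466^64=173, 466^128=252, 466^256=126, 466^512=283; 466^789 = 466^1 * 466^4 * 466^16 * 466^256 * 466^512 = 61 (mod 503); answer 61

61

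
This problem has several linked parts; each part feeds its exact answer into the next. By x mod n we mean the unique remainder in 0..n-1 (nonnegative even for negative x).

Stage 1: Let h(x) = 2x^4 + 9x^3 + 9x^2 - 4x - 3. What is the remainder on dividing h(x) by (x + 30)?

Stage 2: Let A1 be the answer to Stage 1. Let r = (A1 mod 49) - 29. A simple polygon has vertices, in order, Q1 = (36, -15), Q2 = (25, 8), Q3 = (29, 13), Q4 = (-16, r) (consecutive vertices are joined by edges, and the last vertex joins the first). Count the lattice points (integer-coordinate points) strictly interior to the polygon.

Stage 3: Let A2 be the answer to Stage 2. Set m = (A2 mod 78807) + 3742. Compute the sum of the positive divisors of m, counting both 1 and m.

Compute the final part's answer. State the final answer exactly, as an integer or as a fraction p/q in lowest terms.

Stage 1: remainder = value at the root: 2*(-30)^4 + 9*(-30)^3 + 9*(-30)^2 - 4*(-30)^1 - 3 = (1620000) + (-243000) + (8100) + (120) + (-3) = 1385217; answer 1385217
Stage 2: A1 = 1385217; r = 7; cross terms: (36*8 - 25*-15)=663, (25*13 - 29*8)=93, (29*7 - -16*13)=411, (-16*-15 - 36*7)=-12; twice the area = |1155| = 1155; area = 1155/2; boundary points = 1 + 1 + 3 + 2 = 7; strictly interior points = area - boundary/2 + 1 = 575; answer 575
Stage 3: A2 = 575; m = 4317; 4317 = 3 * 1439; sigma = (1 + 3) * (1 + 1439) = 4 * 1440 = 5760; answer 5760

5760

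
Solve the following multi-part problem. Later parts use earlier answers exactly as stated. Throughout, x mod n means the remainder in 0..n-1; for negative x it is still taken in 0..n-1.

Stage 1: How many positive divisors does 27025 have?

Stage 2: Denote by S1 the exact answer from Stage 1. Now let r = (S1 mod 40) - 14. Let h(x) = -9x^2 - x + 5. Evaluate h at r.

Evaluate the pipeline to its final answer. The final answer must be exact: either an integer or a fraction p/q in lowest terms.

-29

Stage 1: 27025 = 5^2 * 23 * 47; number of divisors = (2+1) * (1+1) * (1+1) = 12; answer 12
Stage 2: S1 = 12; r = -2; -9*(-2)^2 - 1*(-2)^1 + 5 = (-36) + (2) + (5) = -29; answer -29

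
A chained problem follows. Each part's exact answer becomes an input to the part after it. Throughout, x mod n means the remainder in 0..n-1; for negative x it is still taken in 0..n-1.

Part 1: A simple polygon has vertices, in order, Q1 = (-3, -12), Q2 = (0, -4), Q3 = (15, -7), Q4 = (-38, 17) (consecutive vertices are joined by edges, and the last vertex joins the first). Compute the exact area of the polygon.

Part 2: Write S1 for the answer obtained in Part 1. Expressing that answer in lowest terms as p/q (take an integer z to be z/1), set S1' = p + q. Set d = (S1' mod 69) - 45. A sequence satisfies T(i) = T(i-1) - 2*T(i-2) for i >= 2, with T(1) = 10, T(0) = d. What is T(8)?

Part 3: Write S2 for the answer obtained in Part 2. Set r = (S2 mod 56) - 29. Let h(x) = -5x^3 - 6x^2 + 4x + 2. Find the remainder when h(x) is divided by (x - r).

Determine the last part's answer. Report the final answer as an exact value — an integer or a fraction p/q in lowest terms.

71

Part 1: cross terms: (-3*-4 - 0*-12)=12, (0*-7 - 15*-4)=60, (15*17 - -38*-7)=-11, (-38*-12 - -3*17)=507; twice the area = |568| = 568; area = 284; answer 284
Part 2: S1 = 284; threaded value p + q = 285; d = -36; T(2) = 1*(10) - 2*(-36) = 82; iterating: T(2)=82, T(3)=62, T(4)=-102, T(5)=-226, T(6)=-22, T(7)=430, T(8)=474; answer 474
Part 3: S2 = 474; r = -3; remainder = value at the root: -5*(-3)^3 - 6*(-3)^2 + 4*(-3)^1 + 2 = (135) + (-54) + (-12) + (2) = 71; answer 71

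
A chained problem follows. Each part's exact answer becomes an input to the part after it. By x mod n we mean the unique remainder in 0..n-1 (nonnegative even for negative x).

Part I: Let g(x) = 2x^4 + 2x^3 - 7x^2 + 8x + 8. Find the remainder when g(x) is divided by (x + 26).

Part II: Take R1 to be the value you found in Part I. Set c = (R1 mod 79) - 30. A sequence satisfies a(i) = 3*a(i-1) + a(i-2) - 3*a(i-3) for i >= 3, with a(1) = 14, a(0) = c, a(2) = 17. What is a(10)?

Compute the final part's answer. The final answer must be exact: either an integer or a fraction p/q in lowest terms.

-14743

Part I: remainder = value at the root: 2*(-26)^4 + 2*(-26)^3 - 7*(-26)^2 + 8*(-26)^1 + 8 = (913952) + (-35152) + (-4732) + (-208) + (8) = 873868; answer 873868
Part II: R1 = 873868; c = 19; a(3) = 3*(17) + 1*(14) - 3*(19) = 8; iterating: a(3)=8, a(4)=-1, a(5)=-46, a(6)=-163, a(7)=-532, a(8)=-1621, a(9)=-4906, a(10)=-14743; answer -14743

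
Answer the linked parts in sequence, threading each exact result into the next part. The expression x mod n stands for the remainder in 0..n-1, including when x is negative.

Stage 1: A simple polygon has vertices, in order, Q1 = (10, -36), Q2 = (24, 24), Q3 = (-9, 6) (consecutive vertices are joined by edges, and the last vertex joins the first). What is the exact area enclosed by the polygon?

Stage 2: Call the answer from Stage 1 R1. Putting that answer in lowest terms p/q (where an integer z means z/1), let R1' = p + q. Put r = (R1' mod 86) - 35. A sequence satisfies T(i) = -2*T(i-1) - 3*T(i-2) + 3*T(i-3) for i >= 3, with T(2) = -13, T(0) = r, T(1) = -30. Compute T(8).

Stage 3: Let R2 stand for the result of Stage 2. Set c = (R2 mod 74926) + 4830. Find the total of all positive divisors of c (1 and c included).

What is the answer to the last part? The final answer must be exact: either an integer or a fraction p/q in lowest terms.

Stage 1: cross terms: (10*24 - 24*-36)=1104, (24*6 - -9*24)=360, (-9*-36 - 10*6)=264; twice the area = |1728| = 1728; area = 864; answer 864
Stage 2: R1 = 864; threaded value p + q = 865; r = -30; T(3) = -2*(-13) - 3*(-30) + 3*(-30) = 26; iterating: T(3)=26, T(4)=-103, T(5)=89, T(6)=209, T(7)=-994, T(8)=1628; answer 1628
Stage 3: R2 = 1628; c = 6458; 6458 = 2 * 3229; sigma = (1 + 2) * (1 + 3229) = 3 * 3230 = 9690; answer 9690

9690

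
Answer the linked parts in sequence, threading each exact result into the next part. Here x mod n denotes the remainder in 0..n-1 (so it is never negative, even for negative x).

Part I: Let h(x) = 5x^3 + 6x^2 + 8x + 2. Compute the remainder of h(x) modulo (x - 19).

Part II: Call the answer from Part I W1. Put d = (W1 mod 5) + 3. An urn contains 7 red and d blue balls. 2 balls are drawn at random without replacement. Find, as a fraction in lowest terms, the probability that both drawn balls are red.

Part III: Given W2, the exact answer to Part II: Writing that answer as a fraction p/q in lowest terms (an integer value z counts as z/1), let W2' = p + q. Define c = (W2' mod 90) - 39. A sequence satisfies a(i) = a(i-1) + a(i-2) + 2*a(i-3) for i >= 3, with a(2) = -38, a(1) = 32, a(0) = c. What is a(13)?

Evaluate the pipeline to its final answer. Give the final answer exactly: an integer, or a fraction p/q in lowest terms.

-26878

Part I: remainder = value at the root: 5*(19)^3 + 6*(19)^2 + 8*(19)^1 + 2 = (34295) + (2166) + (152) + (2) = 36615; answer 36615
Part II: W1 = 36615; d = 3; total draws C(10,2) = 45; favorable C(7,2) = 21; P = 7/15; answer 7/15
Part III: W2 = 7/15; threaded value p + q = 22; c = -17; a(3) = 1*(-38) + 1*(32) + 2*(-17) = -40; iterating: a(3)=-40, a(4)=-14, a(5)=-130, a(6)=-224, a(7)=-382, a(8)=-866, a(9)=-1696, a(10)=-3326, a(11)=-6754, a(12)=-13472, a(13)=-26878; answer -26878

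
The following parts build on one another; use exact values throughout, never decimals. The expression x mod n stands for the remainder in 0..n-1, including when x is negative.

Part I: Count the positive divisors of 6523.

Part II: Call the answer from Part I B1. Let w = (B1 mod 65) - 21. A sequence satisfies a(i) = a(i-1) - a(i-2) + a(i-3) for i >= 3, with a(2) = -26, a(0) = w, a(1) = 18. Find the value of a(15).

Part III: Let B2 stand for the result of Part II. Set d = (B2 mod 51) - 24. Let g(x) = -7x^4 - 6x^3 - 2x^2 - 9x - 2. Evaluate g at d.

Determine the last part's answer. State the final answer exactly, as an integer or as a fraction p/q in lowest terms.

Part I: 6523 = 11 * 593; number of divisors = (1+1) * (1+1) = 4; answer 4
Part II: B1 = 4; w = -17; a(3) = 1*(-26) - 1*(18) + 1*(-17) = -61; iterating: a(3)=-61, a(4)=-17, a(5)=18, a(6)=-26, a(7)=-61, a(8)=-17, a(9)=18, a(10)=-26, a(11)=-61, a(12)=-17, a(13)=18, a(14)=-26, a(15)=-61; answer -61
Part III: B2 = -61; d = 17; -7*(17)^4 - 6*(17)^3 - 2*(17)^2 - 9*(17)^1 - 2 = (-584647) + (-29478) + (-578) + (-153) + (-2) = -614858; answer -614858

-614858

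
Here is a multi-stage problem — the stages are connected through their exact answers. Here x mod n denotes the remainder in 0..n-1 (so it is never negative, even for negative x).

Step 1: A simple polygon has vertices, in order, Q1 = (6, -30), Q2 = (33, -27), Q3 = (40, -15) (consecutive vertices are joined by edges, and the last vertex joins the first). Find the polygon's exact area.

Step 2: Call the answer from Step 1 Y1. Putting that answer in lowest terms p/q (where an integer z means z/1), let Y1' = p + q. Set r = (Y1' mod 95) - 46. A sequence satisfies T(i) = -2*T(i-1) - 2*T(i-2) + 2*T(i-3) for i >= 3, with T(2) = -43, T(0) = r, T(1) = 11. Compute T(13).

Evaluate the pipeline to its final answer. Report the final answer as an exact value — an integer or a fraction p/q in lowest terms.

Step 1: cross terms: (6*-27 - 33*-30)=828, (33*-15 - 40*-27)=585, (40*-30 - 6*-15)=-1110; twice the area = |303| = 303; area = 303/2; answer 303/2
Step 2: Y1 = 303/2; threaded value p + q = 305; r = -26; T(3) = -2*(-43) - 2*(11) + 2*(-26) = 12; iterating: T(3)=12, T(4)=84, T(5)=-278, T(6)=412, T(7)=-100, T(8)=-1180, T(9)=3384, T(10)=-4608, T(11)=88, T(12)=15808, T(13)=-41008; answer -41008

-41008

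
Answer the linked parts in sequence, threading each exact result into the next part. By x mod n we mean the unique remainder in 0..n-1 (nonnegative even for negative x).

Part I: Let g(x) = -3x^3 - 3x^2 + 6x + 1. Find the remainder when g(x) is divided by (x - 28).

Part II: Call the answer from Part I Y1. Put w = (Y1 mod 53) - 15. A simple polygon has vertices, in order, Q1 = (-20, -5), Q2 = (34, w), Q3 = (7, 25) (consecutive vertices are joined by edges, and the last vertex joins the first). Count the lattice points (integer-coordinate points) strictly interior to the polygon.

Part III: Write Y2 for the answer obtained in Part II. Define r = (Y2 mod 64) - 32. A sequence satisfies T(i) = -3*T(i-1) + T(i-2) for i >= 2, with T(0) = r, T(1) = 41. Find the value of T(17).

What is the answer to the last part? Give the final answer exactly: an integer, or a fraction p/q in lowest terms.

6528488315

Part I: remainder = value at the root: -3*(28)^3 - 3*(28)^2 + 6*(28)^1 + 1 = (-65856) + (-2352) + (168) + (1) = -68039; answer -68039
Part II: Y1 = -68039; w = -2; cross terms: (-20*-2 - 34*-5)=210, (34*25 - 7*-2)=864, (7*-5 - -20*25)=465; twice the area = |1539| = 1539; area = 1539/2; boundary points = 3 + 27 + 3 = 33; strictly interior points = area - boundary/2 + 1 = 754; answer 754
Part III: Y2 = 754; r = 18; T(2) = -3*(41) + 1*(18) = -105; iterating: T(2)=-105, T(3)=356, T(4)=-1173, T(5)=3875, T(6)=-12798, T(7)=42269, T(8)=-139605, T(9)=461084, T(10)=-1522857, T(11)=5029655, T(12)=-16611822, T(13)=54865121, T(14)=-181207185, T(15)=598486676, T(16)=-1976667213, T(17)=6528488315; answer 6528488315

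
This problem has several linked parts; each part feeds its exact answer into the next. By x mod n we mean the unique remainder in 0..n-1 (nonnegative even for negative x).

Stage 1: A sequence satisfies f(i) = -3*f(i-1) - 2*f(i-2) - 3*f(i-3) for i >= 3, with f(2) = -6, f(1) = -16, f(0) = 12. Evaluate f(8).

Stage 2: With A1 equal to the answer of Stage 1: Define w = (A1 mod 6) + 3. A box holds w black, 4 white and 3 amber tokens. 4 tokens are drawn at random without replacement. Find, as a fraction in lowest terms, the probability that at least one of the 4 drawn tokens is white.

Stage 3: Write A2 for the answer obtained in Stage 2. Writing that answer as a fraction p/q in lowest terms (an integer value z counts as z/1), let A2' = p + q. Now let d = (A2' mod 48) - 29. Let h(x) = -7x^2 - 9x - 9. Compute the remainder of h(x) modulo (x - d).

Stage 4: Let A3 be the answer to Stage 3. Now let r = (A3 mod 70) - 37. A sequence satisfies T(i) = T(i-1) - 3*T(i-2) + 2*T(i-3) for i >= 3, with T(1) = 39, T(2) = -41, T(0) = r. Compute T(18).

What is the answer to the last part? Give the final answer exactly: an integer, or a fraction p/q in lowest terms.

Stage 1: f(3) = -3*(-6) - 2*(-16) - 3*(12) = 14; iterating: f(3)=14, f(4)=18, f(5)=-64, f(6)=114, f(7)=-268, f(8)=768; answer 768
Stage 2: A1 = 768; w = 3; total draws C(10,4) = 210; complement C(6,4) = 15; favorable 210 - 15 = 195; P = 13/14; answer 13/14
Stage 3: A2 = 13/14; threaded value p + q = 27; d = -2; remainder = value at the root: -7*(-2)^2 - 9*(-2)^1 - 9 = (-28) + (18) + (-9) = -19; answer -19
Stage 4: A3 = -19; r = 14; T(3) = 1*(-41) - 3*(39) + 2*(14) = -130; iterating: T(3)=-130, T(4)=71, T(5)=379, T(6)=-94, T(7)=-1089, T(8)=-49, T(9)=3030, T(10)=999, T(11)=-8189, T(12)=-5126, T(13)=21439, T(14)=20439, T(15)=-54130, T(16)=-72569, T(17)=130699, T(18)=240146; answer 240146

240146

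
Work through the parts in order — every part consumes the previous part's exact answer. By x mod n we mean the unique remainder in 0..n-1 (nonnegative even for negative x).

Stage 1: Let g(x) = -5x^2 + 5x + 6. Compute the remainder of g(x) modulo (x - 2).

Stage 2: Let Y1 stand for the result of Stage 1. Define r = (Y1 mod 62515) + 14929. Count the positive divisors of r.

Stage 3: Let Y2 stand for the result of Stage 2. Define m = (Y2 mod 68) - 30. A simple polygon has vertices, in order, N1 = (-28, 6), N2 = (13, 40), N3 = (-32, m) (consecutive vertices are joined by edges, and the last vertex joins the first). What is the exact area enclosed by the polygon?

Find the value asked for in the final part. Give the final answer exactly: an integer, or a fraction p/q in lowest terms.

Stage 1: remainder = value at the root: -5*(2)^2 + 5*(2)^1 + 6 = (-20) + (10) + (6) = -4; answer -4
Stage 2: Y1 = -4; r = 77440; 77440 = 2^7 * 5 * 11^2; number of divisors = (7+1) * (1+1) * (2+1) = 48; answer 48
Stage 3: Y2 = 48; m = 18; cross terms: (-28*40 - 13*6)=-1198, (13*18 - -32*40)=1514, (-32*6 - -28*18)=312; twice the area = |628| = 628; area = 314; answer 314

314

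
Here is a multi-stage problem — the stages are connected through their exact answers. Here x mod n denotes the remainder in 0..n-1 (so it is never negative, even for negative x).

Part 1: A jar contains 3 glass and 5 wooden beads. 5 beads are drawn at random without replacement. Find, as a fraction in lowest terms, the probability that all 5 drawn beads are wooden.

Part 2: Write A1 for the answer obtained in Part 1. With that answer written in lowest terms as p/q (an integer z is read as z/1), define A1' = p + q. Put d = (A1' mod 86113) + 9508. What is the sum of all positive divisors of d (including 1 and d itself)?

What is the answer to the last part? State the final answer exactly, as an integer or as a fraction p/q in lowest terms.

11484

Part 1: total draws C(8,5) = 56; favorable C(5,5) = 1; P = 1/56; answer 1/56
Part 2: A1 = 1/56; threaded value p + q = 57; d = 9565; 9565 = 5 * 1913; sigma = (1 + 5) * (1 + 1913) = 6 * 1914 = 11484; answer 11484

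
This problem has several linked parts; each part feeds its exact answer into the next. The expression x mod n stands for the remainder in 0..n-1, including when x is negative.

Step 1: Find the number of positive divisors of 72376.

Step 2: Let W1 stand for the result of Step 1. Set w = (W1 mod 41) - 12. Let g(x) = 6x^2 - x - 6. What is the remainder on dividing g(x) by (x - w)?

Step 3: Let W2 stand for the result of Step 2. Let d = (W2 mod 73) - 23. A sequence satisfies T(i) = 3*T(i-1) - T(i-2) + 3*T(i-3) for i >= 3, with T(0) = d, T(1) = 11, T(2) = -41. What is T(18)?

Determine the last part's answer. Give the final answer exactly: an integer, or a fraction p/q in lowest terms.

Step 1: 72376 = 2^3 * 83 * 109; number of divisors = (3+1) * (1+1) * (1+1) = 16; answer 16
Step 2: W1 = 16; w = 4; remainder = value at the root: 6*(4)^2 - 1*(4)^1 - 6 = (96) + (-4) + (-6) = 86; answer 86
Step 3: W2 = 86; d = -10; T(3) = 3*(-41) - 1*(11) + 3*(-10) = -164; iterating: T(3)=-164, T(4)=-418, T(5)=-1213, T(6)=-3713, T(7)=-11180, T(8)=-33466, T(9)=-100357, T(10)=-301145, T(11)=-903476, T(12)=-2710354, T(13)=-8131021, T(14)=-24393137, T(15)=-73179452, T(16)=-219538282, T(17)=-658614805, T(18)=-1975844489; answer -1975844489

-1975844489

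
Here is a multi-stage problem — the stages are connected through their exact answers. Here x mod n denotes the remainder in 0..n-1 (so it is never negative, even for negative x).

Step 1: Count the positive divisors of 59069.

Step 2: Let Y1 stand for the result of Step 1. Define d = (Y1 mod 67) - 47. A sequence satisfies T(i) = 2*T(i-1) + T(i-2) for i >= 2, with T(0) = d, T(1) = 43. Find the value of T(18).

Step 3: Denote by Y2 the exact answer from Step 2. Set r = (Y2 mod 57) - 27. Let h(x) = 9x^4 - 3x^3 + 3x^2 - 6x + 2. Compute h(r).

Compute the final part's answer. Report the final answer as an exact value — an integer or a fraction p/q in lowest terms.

Step 1: 59069 is prime, so its only divisors are 1 and 59069; count = 2; answer 2
Step 2: Y1 = 2; d = -45; T(2) = 2*(43) + 1*(-45) = 41; iterating: T(2)=41, T(3)=125, T(4)=291, T(5)=707, T(6)=1705, T(7)=4117, T(8)=9939, T(9)=23995, T(10)=57929, T(11)=139853, T(12)=337635, T(13)=815123, T(14)=1967881, T(15)=4750885, T(16)=11469651, T(17)=27690187, T(18)=66850025; answer 66850025
Step 3: Y2 = 66850025; r = -1; 9*(-1)^4 - 3*(-1)^3 + 3*(-1)^2 - 6*(-1)^1 + 2 = (9) + (3) + (3) + (6) + (2) = 23; answer 23

23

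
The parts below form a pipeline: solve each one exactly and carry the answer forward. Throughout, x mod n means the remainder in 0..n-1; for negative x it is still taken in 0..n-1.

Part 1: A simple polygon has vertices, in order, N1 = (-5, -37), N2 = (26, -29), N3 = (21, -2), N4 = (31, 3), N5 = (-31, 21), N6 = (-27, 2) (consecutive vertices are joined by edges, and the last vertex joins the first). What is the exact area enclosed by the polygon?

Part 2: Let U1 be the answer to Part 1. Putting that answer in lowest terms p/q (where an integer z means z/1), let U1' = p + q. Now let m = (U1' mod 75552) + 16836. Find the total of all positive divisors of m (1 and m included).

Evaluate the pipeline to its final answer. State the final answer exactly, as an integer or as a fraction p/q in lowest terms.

25068

Part 1: cross terms: (-5*-29 - 26*-37)=1107, (26*-2 - 21*-29)=557, (21*3 - 31*-2)=125, (31*21 - -31*3)=744, (-31*2 - -27*21)=505, (-27*-37 - -5*2)=1009; twice the area = |4047| = 4047; area = 4047/2; answer 4047/2
Part 2: U1 = 4047/2; threaded value p + q = 4049; m = 20885; 20885 = 5 * 4177; sigma = (1 + 5) * (1 + 4177) = 6 * 4178 = 25068; answer 25068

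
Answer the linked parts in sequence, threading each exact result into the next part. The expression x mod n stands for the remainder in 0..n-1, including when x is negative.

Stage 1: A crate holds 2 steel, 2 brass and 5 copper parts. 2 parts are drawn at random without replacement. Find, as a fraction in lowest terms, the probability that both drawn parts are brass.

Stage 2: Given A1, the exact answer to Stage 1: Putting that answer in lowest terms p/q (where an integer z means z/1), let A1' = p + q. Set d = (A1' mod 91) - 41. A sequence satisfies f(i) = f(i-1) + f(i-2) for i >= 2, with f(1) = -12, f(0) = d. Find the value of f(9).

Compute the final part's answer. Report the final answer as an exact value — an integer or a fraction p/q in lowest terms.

Stage 1: total draws C(9,2) = 36; favorable C(2,2) = 1; P = 1/36; answer 1/36
Stage 2: A1 = 1/36; threaded value p + q = 37; d = -4; f(2) = 1*(-12) + 1*(-4) = -16; iterating: f(2)=-16, f(3)=-28, f(4)=-44, f(5)=-72, f(6)=-116, f(7)=-188, f(8)=-304, f(9)=-492; answer -492

-492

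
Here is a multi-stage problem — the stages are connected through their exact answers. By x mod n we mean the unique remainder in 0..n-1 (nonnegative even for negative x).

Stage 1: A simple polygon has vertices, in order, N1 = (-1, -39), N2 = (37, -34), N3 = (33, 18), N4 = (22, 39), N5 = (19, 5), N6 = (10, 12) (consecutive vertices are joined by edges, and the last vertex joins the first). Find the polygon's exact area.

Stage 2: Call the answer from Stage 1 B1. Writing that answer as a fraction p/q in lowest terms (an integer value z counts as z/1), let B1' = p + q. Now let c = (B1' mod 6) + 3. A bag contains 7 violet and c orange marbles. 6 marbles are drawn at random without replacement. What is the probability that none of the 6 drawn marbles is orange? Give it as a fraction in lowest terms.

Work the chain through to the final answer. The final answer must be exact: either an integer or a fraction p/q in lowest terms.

Stage 1: cross terms: (-1*-34 - 37*-39)=1477, (37*18 - 33*-34)=1788, (33*39 - 22*18)=891, (22*5 - 19*39)=-631, (19*12 - 10*5)=178, (10*-39 - -1*12)=-378; twice the area = |3325| = 3325; area = 3325/2; answer 3325/2
Stage 2: B1 = 3325/2; threaded value p + q = 3327; c = 6; total draws C(13,6) = 1716; favorable C(7,6) = 7; P = 7/1716; answer 7/1716

7/1716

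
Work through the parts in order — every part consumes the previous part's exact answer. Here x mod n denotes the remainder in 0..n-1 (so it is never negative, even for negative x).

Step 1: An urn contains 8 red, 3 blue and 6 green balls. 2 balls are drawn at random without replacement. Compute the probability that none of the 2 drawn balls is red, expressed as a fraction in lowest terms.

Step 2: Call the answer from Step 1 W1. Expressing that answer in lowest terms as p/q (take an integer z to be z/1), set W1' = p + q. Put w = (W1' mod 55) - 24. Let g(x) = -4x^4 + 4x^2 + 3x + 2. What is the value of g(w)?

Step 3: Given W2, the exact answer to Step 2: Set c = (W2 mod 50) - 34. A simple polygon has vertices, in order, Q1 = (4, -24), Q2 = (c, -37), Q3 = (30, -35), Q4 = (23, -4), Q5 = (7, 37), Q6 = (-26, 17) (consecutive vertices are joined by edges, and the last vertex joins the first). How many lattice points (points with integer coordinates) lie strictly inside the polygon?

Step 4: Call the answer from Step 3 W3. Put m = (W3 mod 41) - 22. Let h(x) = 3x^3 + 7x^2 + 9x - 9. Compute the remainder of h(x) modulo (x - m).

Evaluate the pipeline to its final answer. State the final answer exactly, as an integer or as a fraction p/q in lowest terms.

Step 1: total draws C(17,2) = 136; favorable C(9,2) = 36; P = 9/34; answer 9/34
Step 2: W1 = 9/34; threaded value p + q = 43; w = 19; -4*(19)^4 + 4*(19)^2 + 3*(19)^1 + 2 = (-521284) + (1444) + (57) + (2) = -519781; answer -519781
Step 3: W2 = -519781; c = -15; cross terms: (4*-37 - -15*-24)=-508, (-15*-35 - 30*-37)=1635, (30*-4 - 23*-35)=685, (23*37 - 7*-4)=879, (7*17 - -26*37)=1081, (-26*-24 - 4*17)=556; twice the area = |4328| = 4328; area = 2164; boundary points = 1 + 1 + 1 + 1 + 1 + 1 = 6; strictly interior points = area - boundary/2 + 1 = 2162; answer 2162
Step 4: W3 = 2162; m = 8; remainder = value at the root: 3*(8)^3 + 7*(8)^2 + 9*(8)^1 - 9 = (1536) + (448) + (72) + (-9) = 2047; answer 2047

2047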